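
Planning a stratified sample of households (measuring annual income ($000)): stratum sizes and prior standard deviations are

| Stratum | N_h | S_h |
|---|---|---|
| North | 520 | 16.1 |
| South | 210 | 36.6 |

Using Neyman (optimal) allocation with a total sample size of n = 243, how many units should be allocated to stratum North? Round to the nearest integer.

127

Neyman allocation: n_h = n · N_h S_h / Σ N_i S_i, with n = 243.
  stratum North: N_h·S_h = 520·16.1 = 8372.00
  stratum South: N_h·S_h = 210·36.6 = 7686.00
Σ N_h S_h = 16058.00
n for stratum North = 243·8372.00/16058.00 = 126.690 → 127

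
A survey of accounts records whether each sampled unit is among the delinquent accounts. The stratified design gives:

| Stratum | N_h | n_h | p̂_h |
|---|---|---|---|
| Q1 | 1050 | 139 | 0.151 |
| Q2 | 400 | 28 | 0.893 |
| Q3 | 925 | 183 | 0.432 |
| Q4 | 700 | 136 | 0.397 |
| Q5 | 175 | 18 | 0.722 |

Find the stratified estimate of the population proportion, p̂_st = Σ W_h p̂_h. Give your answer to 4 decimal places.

N = 3250; stratum weights W_h = N_h/N.
p̂_st = Σ W_h p̂_h = (1050·0.151 + 400·0.893 + 925·0.432 + 700·0.397 + 175·0.722)/3250 = 0.40603

p̂_st ≈ 0.4060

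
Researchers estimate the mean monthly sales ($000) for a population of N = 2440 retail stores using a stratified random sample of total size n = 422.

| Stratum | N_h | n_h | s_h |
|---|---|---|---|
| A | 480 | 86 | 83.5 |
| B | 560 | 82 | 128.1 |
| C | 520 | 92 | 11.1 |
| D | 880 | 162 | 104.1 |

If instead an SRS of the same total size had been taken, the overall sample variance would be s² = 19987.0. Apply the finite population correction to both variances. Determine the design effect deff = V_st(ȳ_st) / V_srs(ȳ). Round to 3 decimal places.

deff ≈ 0.478

V̂(ȳ_st) = Σ W_h² (1 − n_h/N_h) s_h²/n_h, with W_h = N_h/N and N = 2440:
  stratum A: (480/2440)²·(1 − 86/480)·83.5²/86 = 2.57533
  stratum B: (560/2440)²·(1 − 82/560)·128.1²/82 = 8.99748
  stratum C: (520/2440)²·(1 − 92/520)·11.1²/92 = 0.050064
  stratum D: (880/2440)²·(1 − 162/880)·104.1²/162 = 7.09927
V_st = 18.7221
V_srs = (1 − 422/2440)·19987.0/422 = 39.1712
deff = V_st / V_srs = 18.7221/39.1712 = 0.4780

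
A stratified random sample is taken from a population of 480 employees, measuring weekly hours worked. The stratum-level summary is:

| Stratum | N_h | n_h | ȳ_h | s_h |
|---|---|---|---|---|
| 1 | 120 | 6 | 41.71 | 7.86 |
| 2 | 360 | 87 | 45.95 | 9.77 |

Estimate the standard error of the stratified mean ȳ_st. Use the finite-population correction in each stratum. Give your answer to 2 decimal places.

SE(ȳ_st) ≈ 1.04

V̂(ȳ_st) = Σ W_h² (1 − n_h/N_h) s_h²/n_h, with W_h = N_h/N and N = 480:
  stratum 1: (120/480)²·(1 − 6/120)·7.86²/6 = 0.611361
  stratum 2: (360/480)²·(1 − 87/360)·9.77²/87 = 0.468007
V̂(ȳ_st) = 1.07937
SE(ȳ_st) = √1.07937 = 1.03893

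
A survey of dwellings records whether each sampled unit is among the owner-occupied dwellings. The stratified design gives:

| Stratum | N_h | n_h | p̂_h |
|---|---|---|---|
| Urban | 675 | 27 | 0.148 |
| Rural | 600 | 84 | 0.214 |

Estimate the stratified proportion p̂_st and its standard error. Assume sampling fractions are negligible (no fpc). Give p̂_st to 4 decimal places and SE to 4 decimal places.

N = 1275; stratum weights W_h = N_h/N.
p̂_st = Σ W_h p̂_h = (675·0.148 + 600·0.214)/1275 = 0.17906
V̂(p̂_st) = Σ W_h² p̂_h(1−p̂_h)/(n_h−1):
  stratum Urban: (675/1275)²·0.148·0.852/26 = 0.0013593
  stratum Rural: (600/1275)²·0.214·0.786/83 = 0.000448787
V̂(p̂_st) = 0.00180809; SE = √V̂ = 0.0425216

p̂_st ≈ 0.1791, SE ≈ 0.0425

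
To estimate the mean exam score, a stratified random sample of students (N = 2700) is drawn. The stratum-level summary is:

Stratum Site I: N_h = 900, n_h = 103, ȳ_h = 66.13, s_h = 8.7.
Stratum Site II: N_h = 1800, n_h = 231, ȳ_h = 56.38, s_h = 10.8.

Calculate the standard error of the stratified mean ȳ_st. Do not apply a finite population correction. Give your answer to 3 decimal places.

SE(ȳ_st) ≈ 0.553

V̂(ȳ_st) = Σ W_h² s_h²/n_h, with W_h = N_h/N and N = 2700:
  stratum Site I: (900/2700)²·8.7²/103 = 0.0816505
  stratum Site II: (1800/2700)²·10.8²/231 = 0.224416
V̂(ȳ_st) = 0.306066
SE(ȳ_st) = √0.306066 = 0.553232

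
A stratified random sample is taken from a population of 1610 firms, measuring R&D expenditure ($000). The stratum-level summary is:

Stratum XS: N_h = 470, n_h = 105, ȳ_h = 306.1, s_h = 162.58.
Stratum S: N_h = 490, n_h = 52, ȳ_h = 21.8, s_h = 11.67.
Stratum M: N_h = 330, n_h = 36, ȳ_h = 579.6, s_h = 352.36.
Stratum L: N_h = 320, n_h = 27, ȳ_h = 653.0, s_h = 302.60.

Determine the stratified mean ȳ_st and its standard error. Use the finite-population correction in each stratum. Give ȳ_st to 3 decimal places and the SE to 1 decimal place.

ȳ_st ≈ 344.582, SE ≈ 16.4

ȳ_st = Σ W_h ȳ_h = (470·306.1 + 490·21.8 + 330·579.6 + 320·653.0)/1610 = 344.58199
V̂(ȳ_st) = Σ W_h² (1 − n_h/N_h) s_h²/n_h, with W_h = N_h/N and N = 1610:
  stratum XS: (470/1610)²·(1 − 105/470)·162.58²/105 = 16.6603
  stratum S: (490/1610)²·(1 − 52/490)·11.67²/52 = 0.216849
  stratum M: (330/1610)²·(1 − 36/330)·352.36²/36 = 129.086
  stratum L: (320/1610)²·(1 − 27/320)·302.60²/27 = 122.67
V̂(ȳ_st) = 268.634
SE(ȳ_st) = √268.634 = 16.3901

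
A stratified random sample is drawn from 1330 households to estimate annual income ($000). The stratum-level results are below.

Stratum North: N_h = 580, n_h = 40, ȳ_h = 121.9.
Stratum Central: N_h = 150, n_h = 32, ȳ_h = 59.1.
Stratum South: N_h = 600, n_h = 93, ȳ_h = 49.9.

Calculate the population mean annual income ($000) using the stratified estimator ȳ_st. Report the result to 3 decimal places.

ȳ_st ≈ 82.336

N = Σ N_h = 1330. Stratum weights W_h = N_h/N.
ȳ_st = (580·121.9 + 150·59.1 + 600·49.9) / 1330 = 82.33609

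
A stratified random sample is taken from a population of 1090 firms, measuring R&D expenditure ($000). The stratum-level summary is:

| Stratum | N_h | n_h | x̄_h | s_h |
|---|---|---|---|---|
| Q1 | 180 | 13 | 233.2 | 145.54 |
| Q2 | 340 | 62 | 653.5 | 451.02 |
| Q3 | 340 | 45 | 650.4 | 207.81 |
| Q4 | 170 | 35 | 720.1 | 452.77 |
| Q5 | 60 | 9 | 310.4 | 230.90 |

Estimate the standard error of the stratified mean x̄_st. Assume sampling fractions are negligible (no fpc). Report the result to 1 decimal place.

SE(x̄_st) ≈ 24.8

V̂(x̄_st) = Σ W_h² s_h²/n_h, with W_h = N_h/N and N = 1090:
  stratum Q1: (180/1090)²·145.54²/13 = 44.4338
  stratum Q2: (340/1090)²·451.02²/62 = 319.231
  stratum Q3: (340/1090)²·207.81²/45 = 93.3738
  stratum Q4: (170/1090)²·452.77²/35 = 142.473
  stratum Q5: (60/1090)²·230.90²/9 = 17.9496
V̂(x̄_st) = 617.461
SE(x̄_st) = √617.461 = 24.8488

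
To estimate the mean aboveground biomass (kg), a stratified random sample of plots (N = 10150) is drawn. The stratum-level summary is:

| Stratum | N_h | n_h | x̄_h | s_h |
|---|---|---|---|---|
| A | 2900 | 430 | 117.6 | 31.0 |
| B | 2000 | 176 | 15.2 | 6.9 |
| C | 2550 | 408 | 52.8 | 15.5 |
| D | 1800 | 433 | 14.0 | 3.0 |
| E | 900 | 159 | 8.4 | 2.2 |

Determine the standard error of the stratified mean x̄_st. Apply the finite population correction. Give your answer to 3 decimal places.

V̂(x̄_st) = Σ W_h² (1 − n_h/N_h) s_h²/n_h, with W_h = N_h/N and N = 10150:
  stratum A: (2900/10150)²·(1 − 430/2900)·31.0²/430 = 0.155388
  stratum B: (2000/10150)²·(1 − 176/2000)·6.9²/176 = 0.00957874
  stratum C: (2550/10150)²·(1 − 408/2550)·15.5²/408 = 0.0312198
  stratum D: (1800/10150)²·(1 − 433/1800)·3.0²/433 = 0.000496436
  stratum E: (900/10150)²·(1 − 159/900)·2.2²/159 = 0.00019705
V̂(x̄_st) = 0.19688
SE(x̄_st) = √0.19688 = 0.443712

SE(x̄_st) ≈ 0.444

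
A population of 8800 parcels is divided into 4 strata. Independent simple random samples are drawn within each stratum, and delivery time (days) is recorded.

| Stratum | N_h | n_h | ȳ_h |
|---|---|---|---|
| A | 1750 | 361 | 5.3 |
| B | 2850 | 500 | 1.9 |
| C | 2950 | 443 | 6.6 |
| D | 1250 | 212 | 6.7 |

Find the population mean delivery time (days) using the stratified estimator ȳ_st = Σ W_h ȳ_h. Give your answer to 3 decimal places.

ȳ_st ≈ 4.834

N = Σ N_h = 8800. Stratum weights W_h = N_h/N.
ȳ_st = (1750·5.3 + 2850·1.9 + 2950·6.6 + 1250·6.7) / 8800 = 4.83352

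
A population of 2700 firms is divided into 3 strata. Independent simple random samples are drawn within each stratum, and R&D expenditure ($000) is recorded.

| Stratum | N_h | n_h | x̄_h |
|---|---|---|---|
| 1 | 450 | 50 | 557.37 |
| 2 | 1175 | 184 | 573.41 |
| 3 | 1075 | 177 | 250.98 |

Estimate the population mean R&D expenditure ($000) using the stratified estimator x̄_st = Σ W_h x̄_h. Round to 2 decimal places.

x̄_st ≈ 442.36

N = Σ N_h = 2700. Stratum weights W_h = N_h/N.
x̄_st = (450·557.37 + 1175·573.41 + 1075·250.98) / 2700 = 442.3618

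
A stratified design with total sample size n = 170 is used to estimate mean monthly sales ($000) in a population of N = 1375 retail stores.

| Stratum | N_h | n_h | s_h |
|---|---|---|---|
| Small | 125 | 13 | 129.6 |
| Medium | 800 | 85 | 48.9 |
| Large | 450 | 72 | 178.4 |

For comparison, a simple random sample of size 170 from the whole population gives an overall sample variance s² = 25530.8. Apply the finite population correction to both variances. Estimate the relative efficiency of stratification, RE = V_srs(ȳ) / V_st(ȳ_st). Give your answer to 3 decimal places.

RE ≈ 2.275

V̂(ȳ_st) = Σ W_h² (1 − n_h/N_h) s_h²/n_h, with W_h = N_h/N and N = 1375:
  stratum Small: (125/1375)²·(1 − 13/125)·129.6²/13 = 9.5673
  stratum Medium: (800/1375)²·(1 − 85/800)·48.9²/85 = 8.51117
  stratum Large: (450/1375)²·(1 − 72/450)·178.4²/72 = 39.77
V_st = 57.8485
V_srs = (1 − 170/1375)·25530.8/170 = 131.613
Relative efficiency = V_srs / V_st = 131.613/57.8485 = 2.2751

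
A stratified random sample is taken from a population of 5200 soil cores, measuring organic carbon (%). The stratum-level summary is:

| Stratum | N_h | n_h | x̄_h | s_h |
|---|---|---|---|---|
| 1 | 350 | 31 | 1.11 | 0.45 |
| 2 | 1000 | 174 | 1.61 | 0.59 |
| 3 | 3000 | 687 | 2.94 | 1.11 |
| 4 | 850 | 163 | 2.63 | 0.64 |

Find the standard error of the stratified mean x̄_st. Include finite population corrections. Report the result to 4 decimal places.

V̂(x̄_st) = Σ W_h² (1 − n_h/N_h) s_h²/n_h, with W_h = N_h/N and N = 5200:
  stratum 1: (350/5200)²·(1 − 31/350)·0.45²/31 = 2.69721e-05
  stratum 2: (1000/5200)²·(1 − 174/1000)·0.59²/174 = 6.11122e-05
  stratum 3: (3000/5200)²·(1 − 687/3000)·1.11²/687 = 0.000460235
  stratum 4: (850/5200)²·(1 − 163/850)·0.64²/163 = 5.42677e-05
V̂(x̄_st) = 0.000602587
SE(x̄_st) = √0.000602587 = 0.0245476

SE(x̄_st) ≈ 0.0245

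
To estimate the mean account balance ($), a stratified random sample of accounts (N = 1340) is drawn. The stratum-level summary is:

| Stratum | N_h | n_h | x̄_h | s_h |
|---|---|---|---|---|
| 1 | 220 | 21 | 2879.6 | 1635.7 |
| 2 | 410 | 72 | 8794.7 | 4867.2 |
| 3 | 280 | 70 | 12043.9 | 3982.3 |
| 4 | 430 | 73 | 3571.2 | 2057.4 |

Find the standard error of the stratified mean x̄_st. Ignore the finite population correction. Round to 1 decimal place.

V̂(x̄_st) = Σ W_h² s_h²/n_h, with W_h = N_h/N and N = 1340:
  stratum 1: (220/1340)²·1635.7²/21 = 3434.19
  stratum 2: (410/1340)²·4867.2²/72 = 30802.4
  stratum 3: (280/1340)²·3982.3²/70 = 9891.82
  stratum 4: (430/1340)²·2057.4²/73 = 5970.93
V̂(x̄_st) = 50099.3
SE(x̄_st) = √50099.3 = 223.829

SE(x̄_st) ≈ 223.8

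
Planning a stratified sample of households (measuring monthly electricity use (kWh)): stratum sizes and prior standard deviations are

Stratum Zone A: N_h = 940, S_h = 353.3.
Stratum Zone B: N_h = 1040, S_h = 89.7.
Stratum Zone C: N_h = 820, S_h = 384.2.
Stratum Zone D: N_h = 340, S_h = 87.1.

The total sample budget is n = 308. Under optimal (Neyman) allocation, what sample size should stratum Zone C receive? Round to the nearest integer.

126

Neyman allocation: n_h = n · N_h S_h / Σ N_i S_i, with n = 308.
  stratum Zone A: N_h·S_h = 940·353.3 = 332102.00
  stratum Zone B: N_h·S_h = 1040·89.7 = 93288.00
  stratum Zone C: N_h·S_h = 820·384.2 = 315044.00
  stratum Zone D: N_h·S_h = 340·87.1 = 29614.00
Σ N_h S_h = 770048.00
n for stratum Zone C = 308·315044.00/770048.00 = 126.010 → 126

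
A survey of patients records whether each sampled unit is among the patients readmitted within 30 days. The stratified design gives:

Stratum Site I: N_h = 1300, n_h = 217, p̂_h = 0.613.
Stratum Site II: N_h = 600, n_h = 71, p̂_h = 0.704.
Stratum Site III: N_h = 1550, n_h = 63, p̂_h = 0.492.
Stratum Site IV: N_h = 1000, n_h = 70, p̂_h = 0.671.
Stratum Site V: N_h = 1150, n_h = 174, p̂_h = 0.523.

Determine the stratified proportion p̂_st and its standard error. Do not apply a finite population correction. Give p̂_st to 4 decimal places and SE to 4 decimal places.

p̂_st ≈ 0.5811, SE ≈ 0.0238

N = 5600; stratum weights W_h = N_h/N.
p̂_st = Σ W_h p̂_h = (1300·0.613 + 600·0.704 + 1550·0.492 + 1000·0.671 + 1150·0.523)/5600 = 0.58113
V̂(p̂_st) = Σ W_h² p̂_h(1−p̂_h)/(n_h−1):
  stratum Site I: (1300/5600)²·0.613·0.387/216 = 5.91873e-05
  stratum Site II: (600/5600)²·0.704·0.296/70 = 3.41738e-05
  stratum Site III: (1550/5600)²·0.492·0.508/62 = 0.000308834
  stratum Site IV: (1000/5600)²·0.671·0.329/69 = 0.000102022
  stratum Site V: (1150/5600)²·0.523·0.477/173 = 6.08126e-05
V̂(p̂_st) = 0.000565029; SE = √V̂ = 0.0237703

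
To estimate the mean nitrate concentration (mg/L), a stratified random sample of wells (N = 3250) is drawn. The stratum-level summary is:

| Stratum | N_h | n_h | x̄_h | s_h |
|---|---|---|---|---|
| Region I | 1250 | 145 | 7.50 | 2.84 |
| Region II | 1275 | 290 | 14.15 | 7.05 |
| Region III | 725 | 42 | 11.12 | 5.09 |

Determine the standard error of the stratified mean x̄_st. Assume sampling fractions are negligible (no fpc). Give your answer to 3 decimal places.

V̂(x̄_st) = Σ W_h² s_h²/n_h, with W_h = N_h/N and N = 3250:
  stratum Region I: (1250/3250)²·2.84²/145 = 0.00822852
  stratum Region II: (1275/3250)²·7.05²/290 = 0.0263775
  stratum Region III: (725/3250)²·5.09²/42 = 0.030697
V̂(x̄_st) = 0.065303
SE(x̄_st) = √0.065303 = 0.255545

SE(x̄_st) ≈ 0.256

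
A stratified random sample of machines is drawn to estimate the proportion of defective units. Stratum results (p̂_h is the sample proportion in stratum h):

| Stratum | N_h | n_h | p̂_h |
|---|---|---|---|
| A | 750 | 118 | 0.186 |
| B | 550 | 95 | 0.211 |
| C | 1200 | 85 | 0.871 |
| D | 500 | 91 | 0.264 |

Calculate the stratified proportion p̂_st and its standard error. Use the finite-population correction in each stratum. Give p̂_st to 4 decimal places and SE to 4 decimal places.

N = 3000; stratum weights W_h = N_h/N.
p̂_st = Σ W_h p̂_h = (750·0.186 + 550·0.211 + 1200·0.871 + 500·0.264)/3000 = 0.47758
V̂(p̂_st) = Σ W_h² (1 − n_h/N_h) p̂_h(1−p̂_h)/(n_h−1):
  stratum A: (750/3000)²·(1 − 118/750)·0.186·0.814/117 = 6.81534e-05
  stratum B: (550/3000)²·(1 − 95/550)·0.211·0.789/94 = 4.92451e-05
  stratum C: (1200/3000)²·(1 − 85/1200)·0.871·0.129/84 = 0.000198858
  stratum D: (500/3000)²·(1 − 91/500)·0.264·0.736/90 = 4.90558e-05
V̂(p̂_st) = 0.000365312; SE = √V̂ = 0.0191131

p̂_st ≈ 0.4776, SE ≈ 0.0191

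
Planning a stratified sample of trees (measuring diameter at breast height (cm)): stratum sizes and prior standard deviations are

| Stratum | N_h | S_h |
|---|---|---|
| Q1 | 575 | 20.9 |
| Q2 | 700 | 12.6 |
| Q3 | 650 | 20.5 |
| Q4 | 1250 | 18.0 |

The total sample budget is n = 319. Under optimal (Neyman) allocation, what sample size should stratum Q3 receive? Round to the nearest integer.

Neyman allocation: n_h = n · N_h S_h / Σ N_i S_i, with n = 319.
  stratum Q1: N_h·S_h = 575·20.9 = 12017.50
  stratum Q2: N_h·S_h = 700·12.6 = 8820.00
  stratum Q3: N_h·S_h = 650·20.5 = 13325.00
  stratum Q4: N_h·S_h = 1250·18.0 = 22500.00
Σ N_h S_h = 56662.50
n for stratum Q3 = 319·13325.00/56662.50 = 75.017 → 75

75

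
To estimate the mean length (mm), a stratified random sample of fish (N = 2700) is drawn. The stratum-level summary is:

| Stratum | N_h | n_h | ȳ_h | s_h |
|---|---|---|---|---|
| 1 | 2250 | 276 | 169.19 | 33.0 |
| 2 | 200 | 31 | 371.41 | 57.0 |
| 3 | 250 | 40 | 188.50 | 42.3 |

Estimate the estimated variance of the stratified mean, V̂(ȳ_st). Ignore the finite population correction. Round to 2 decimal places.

V̂(ȳ_st) ≈ 3.70

V̂(ȳ_st) = Σ W_h² s_h²/n_h, with W_h = N_h/N and N = 2700:
  stratum 1: (2250/2700)²·33.0²/276 = 2.74004
  stratum 2: (200/2700)²·57.0²/31 = 0.57507
  stratum 3: (250/2700)²·42.3²/40 = 0.383507
V̂(ȳ_st) = 3.69861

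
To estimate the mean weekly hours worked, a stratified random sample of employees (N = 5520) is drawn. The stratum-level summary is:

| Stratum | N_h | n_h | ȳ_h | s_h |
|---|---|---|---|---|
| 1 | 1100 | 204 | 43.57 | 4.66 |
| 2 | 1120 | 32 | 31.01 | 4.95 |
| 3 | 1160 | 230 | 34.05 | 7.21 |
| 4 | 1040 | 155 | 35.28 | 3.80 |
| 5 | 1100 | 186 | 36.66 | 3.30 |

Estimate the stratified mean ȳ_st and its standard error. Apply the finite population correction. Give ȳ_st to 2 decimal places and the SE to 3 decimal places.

ȳ_st = Σ W_h ȳ_h = (1100·43.57 + 1120·31.01 + 1160·34.05 + 1040·35.28 + 1100·36.66)/5520 = 36.08214
V̂(ȳ_st) = Σ W_h² (1 − n_h/N_h) s_h²/n_h, with W_h = N_h/N and N = 5520:
  stratum 1: (1100/5520)²·(1 − 204/1100)·4.66²/204 = 0.00344322
  stratum 2: (1120/5520)²·(1 − 32/1120)·4.95²/32 = 0.0306217
  stratum 3: (1160/5520)²·(1 − 230/1160)·7.21²/230 = 0.00800213
  stratum 4: (1040/5520)²·(1 − 155/1040)·3.80²/155 = 0.00281406
  stratum 5: (1100/5520)²·(1 − 186/1100)·3.30²/186 = 0.00193186
V̂(ȳ_st) = 0.046813
SE(ȳ_st) = √0.046813 = 0.216363

ȳ_st ≈ 36.08, SE ≈ 0.216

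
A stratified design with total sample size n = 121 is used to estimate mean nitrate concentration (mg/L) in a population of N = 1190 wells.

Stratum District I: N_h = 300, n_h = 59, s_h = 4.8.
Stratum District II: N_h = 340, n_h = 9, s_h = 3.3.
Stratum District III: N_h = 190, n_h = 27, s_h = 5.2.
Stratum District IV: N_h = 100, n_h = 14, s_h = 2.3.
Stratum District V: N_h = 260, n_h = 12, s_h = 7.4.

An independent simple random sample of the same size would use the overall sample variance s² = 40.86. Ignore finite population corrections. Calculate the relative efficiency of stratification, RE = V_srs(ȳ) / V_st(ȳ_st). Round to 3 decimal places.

RE ≈ 0.914

V̂(ȳ_st) = Σ W_h² s_h²/n_h, with W_h = N_h/N and N = 1190:
  stratum District I: (300/1190)²·4.8²/59 = 0.0248187
  stratum District II: (340/1190)²·3.3²/9 = 0.0987755
  stratum District III: (190/1190)²·5.2²/27 = 0.0255303
  stratum District IV: (100/1190)²·2.3²/14 = 0.00266829
  stratum District V: (260/1190)²·7.4²/12 = 0.217839
V_st = 0.369631
V_srs = s²/n = 40.86/121 = 0.337686
Relative efficiency = V_srs / V_st = 0.337686/0.369631 = 0.9136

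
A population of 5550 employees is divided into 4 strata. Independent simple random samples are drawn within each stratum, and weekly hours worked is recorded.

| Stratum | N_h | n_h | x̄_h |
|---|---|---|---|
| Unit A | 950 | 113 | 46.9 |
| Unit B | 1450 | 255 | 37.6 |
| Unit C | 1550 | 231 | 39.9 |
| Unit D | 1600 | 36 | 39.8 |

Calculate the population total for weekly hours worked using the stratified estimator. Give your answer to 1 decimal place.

τ̂_st ≈ 224600.0

τ̂_st = Σ N_h x̄_h = 950·46.9 + 1450·37.6 + 1550·39.9 + 1600·39.8 = 224600.0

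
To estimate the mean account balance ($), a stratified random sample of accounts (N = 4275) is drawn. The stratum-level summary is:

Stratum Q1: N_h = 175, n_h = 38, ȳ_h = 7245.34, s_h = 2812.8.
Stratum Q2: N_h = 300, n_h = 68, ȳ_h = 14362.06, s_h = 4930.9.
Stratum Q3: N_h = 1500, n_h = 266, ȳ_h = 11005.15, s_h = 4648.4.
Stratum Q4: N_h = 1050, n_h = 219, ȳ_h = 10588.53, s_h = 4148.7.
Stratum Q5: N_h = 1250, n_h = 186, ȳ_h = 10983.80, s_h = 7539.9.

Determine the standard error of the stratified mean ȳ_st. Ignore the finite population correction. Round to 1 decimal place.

V̂(ȳ_st) = Σ W_h² s_h²/n_h, with W_h = N_h/N and N = 4275:
  stratum Q1: (175/4275)²·2812.8²/38 = 348.898
  stratum Q2: (300/4275)²·4930.9²/68 = 1760.82
  stratum Q3: (1500/4275)²·4648.4²/266 = 10000.8
  stratum Q4: (1050/4275)²·4148.7²/219 = 4741.18
  stratum Q5: (1250/4275)²·7539.9²/186 = 26131.6
V̂(ȳ_st) = 42983.3
SE(ȳ_st) = √42983.3 = 207.324

SE(ȳ_st) ≈ 207.3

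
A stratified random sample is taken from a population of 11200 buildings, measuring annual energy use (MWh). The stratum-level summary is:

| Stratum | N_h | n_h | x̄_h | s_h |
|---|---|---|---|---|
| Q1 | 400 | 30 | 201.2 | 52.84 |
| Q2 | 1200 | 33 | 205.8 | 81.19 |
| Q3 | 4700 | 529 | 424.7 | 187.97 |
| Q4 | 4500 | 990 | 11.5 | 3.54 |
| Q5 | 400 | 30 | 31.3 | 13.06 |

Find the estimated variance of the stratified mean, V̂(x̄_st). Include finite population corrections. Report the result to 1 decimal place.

V̂(x̄_st) ≈ 12.8

V̂(x̄_st) = Σ W_h² (1 − n_h/N_h) s_h²/n_h, with W_h = N_h/N and N = 11200:
  stratum Q1: (400/11200)²·(1 − 30/400)·52.84²/30 = 0.109807
  stratum Q2: (1200/11200)²·(1 − 33/1200)·81.19²/33 = 2.23001
  stratum Q3: (4700/11200)²·(1 − 529/4700)·187.97²/529 = 10.4381
  stratum Q4: (4500/11200)²·(1 − 990/4500)·3.54²/990 = 0.00159388
  stratum Q5: (400/11200)²·(1 − 30/400)·13.06²/30 = 0.00670796
V̂(x̄_st) = 12.7863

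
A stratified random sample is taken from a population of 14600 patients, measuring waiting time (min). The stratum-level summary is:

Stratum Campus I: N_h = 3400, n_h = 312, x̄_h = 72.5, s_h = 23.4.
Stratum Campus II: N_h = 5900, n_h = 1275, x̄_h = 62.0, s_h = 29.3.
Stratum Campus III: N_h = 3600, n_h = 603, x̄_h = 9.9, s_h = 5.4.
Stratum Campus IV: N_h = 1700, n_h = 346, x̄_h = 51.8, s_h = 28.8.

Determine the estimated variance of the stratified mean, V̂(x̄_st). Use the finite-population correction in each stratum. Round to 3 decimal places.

V̂(x̄_st) ≈ 0.201

V̂(x̄_st) = Σ W_h² (1 − n_h/N_h) s_h²/n_h, with W_h = N_h/N and N = 14600:
  stratum Campus I: (3400/14600)²·(1 − 312/3400)·23.4²/312 = 0.0864426
  stratum Campus II: (5900/14600)²·(1 − 1275/5900)·29.3²/1275 = 0.0861952
  stratum Campus III: (3600/14600)²·(1 − 603/3600)·5.4²/603 = 0.00244767
  stratum Campus IV: (1700/14600)²·(1 − 346/1700)·28.8²/346 = 0.0258863
V̂(x̄_st) = 0.200972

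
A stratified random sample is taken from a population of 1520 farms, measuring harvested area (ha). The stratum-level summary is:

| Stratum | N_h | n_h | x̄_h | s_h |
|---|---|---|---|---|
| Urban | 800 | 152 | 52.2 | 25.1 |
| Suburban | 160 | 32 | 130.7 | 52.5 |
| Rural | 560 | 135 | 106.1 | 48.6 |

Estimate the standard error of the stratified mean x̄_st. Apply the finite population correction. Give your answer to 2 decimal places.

SE(x̄_st) ≈ 1.87

V̂(x̄_st) = Σ W_h² (1 − n_h/N_h) s_h²/n_h, with W_h = N_h/N and N = 1520:
  stratum Urban: (800/1520)²·(1 − 152/800)·25.1²/152 = 0.929997
  stratum Suburban: (160/1520)²·(1 − 32/160)·52.5²/32 = 0.763504
  stratum Rural: (560/1520)²·(1 − 135/560)·48.6²/135 = 1.80231
V̂(x̄_st) = 3.49581
SE(x̄_st) = √3.49581 = 1.86971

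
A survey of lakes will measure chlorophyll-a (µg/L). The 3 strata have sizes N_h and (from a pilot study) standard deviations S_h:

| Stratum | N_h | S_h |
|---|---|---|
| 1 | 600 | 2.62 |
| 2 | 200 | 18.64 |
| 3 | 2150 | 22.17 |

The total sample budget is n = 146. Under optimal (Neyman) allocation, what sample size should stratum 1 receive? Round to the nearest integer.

Neyman allocation: n_h = n · N_h S_h / Σ N_i S_i, with n = 146.
  stratum 1: N_h·S_h = 600·2.62 = 1572.00
  stratum 2: N_h·S_h = 200·18.64 = 3728.00
  stratum 3: N_h·S_h = 2150·22.17 = 47665.50
Σ N_h S_h = 52965.50
n for stratum 1 = 146·1572.00/52965.50 = 4.333 → 4

4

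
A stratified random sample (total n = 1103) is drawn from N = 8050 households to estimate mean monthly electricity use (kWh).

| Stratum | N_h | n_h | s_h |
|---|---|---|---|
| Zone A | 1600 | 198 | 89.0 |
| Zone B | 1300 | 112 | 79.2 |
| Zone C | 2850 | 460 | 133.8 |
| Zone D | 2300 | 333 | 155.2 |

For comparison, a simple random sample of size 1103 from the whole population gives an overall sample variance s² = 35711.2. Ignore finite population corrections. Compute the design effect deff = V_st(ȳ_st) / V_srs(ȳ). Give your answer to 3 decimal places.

deff ≈ 0.427

V̂(ȳ_st) = Σ W_h² s_h²/n_h, with W_h = N_h/N and N = 8050:
  stratum Zone A: (1600/8050)²·89.0²/198 = 1.58039
  stratum Zone B: (1300/8050)²·79.2²/112 = 1.46059
  stratum Zone C: (2850/8050)²·133.8²/460 = 4.87812
  stratum Zone D: (2300/8050)²·155.2²/333 = 5.90477
V_st = 13.8239
V_srs = s²/n = 35711.2/1103 = 32.3764
deff = V_st / V_srs = 13.8239/32.3764 = 0.4270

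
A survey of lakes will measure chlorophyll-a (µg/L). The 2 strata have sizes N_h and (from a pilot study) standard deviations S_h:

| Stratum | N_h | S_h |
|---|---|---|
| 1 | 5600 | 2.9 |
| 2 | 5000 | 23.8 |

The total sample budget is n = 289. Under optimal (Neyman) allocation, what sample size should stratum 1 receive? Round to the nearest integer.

35

Neyman allocation: n_h = n · N_h S_h / Σ N_i S_i, with n = 289.
  stratum 1: N_h·S_h = 5600·2.9 = 16240.00
  stratum 2: N_h·S_h = 5000·23.8 = 119000.00
Σ N_h S_h = 135240.00
n for stratum 1 = 289·16240.00/135240.00 = 34.704 → 35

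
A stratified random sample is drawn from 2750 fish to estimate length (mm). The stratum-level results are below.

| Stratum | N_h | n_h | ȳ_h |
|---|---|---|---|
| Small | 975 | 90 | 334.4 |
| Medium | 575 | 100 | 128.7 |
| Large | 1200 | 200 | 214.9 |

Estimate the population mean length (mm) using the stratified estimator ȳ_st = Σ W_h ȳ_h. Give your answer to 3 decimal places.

ȳ_st ≈ 239.245

N = Σ N_h = 2750. Stratum weights W_h = N_h/N.
ȳ_st = (975·334.4 + 575·128.7 + 1200·214.9) / 2750 = 239.24455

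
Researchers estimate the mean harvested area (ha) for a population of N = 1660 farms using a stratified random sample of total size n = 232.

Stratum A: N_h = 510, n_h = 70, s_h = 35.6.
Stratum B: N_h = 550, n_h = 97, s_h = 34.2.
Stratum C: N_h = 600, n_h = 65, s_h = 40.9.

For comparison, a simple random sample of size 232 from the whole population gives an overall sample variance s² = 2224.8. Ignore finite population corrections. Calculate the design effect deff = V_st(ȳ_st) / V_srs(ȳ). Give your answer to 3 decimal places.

V̂(ȳ_st) = Σ W_h² s_h²/n_h, with W_h = N_h/N and N = 1660:
  stratum A: (510/1660)²·35.6²/70 = 1.70894
  stratum B: (550/1660)²·34.2²/97 = 1.3237
  stratum C: (600/1660)²·40.9²/65 = 3.36217
V_st = 6.39481
V_srs = s²/n = 2224.8/232 = 9.58966
deff = V_st / V_srs = 6.39481/9.58966 = 0.6668

deff ≈ 0.667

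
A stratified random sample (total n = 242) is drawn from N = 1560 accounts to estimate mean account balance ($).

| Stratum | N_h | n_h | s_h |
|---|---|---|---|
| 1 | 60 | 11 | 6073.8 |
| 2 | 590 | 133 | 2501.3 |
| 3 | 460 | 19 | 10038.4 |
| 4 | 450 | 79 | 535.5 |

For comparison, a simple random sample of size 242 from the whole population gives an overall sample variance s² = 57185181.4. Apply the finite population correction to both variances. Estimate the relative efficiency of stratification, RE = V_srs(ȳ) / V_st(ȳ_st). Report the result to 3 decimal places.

RE ≈ 0.442

V̂(ȳ_st) = Σ W_h² (1 − n_h/N_h) s_h²/n_h, with W_h = N_h/N and N = 1560:
  stratum 1: (60/1560)²·(1 − 11/60)·6073.8²/11 = 4051.6
  stratum 2: (590/1560)²·(1 − 133/590)·2501.3²/133 = 5211.93
  stratum 3: (460/1560)²·(1 − 19/460)·10038.4²/19 = 442102
  stratum 4: (450/1560)²·(1 − 79/450)·535.5²/79 = 249.017
V_st = 451615
V_srs = (1 − 242/1560)·57185181.4/242 = 199645
Relative efficiency = V_srs / V_st = 199645/451615 = 0.4421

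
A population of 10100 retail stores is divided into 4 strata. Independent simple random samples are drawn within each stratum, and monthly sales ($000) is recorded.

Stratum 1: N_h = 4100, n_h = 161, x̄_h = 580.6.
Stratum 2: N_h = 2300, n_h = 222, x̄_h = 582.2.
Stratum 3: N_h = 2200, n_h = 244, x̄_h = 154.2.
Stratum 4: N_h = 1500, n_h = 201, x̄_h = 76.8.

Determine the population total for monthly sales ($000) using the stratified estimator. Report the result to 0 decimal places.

τ̂_st ≈ 4173960

τ̂_st = Σ N_h x̄_h = 4100·580.6 + 2300·582.2 + 2200·154.2 + 1500·76.8 = 4173960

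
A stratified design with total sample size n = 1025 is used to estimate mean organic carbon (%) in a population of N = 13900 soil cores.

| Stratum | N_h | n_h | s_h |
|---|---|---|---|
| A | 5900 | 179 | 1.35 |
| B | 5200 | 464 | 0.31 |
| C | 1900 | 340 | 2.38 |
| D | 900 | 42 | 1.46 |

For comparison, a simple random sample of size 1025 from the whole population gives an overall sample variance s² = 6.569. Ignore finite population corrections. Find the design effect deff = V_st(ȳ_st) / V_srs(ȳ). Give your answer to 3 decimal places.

deff ≈ 0.373

V̂(ȳ_st) = Σ W_h² s_h²/n_h, with W_h = N_h/N and N = 13900:
  stratum A: (5900/13900)²·1.35²/179 = 0.00183438
  stratum B: (5200/13900)²·0.31²/464 = 2.89856e-05
  stratum C: (1900/13900)²·2.38²/340 = 0.000311281
  stratum D: (900/13900)²·1.46²/42 = 0.000212771
V_st = 0.00238742
V_srs = s²/n = 6.569/1025 = 0.00640878
deff = V_st / V_srs = 0.00238742/0.00640878 = 0.3725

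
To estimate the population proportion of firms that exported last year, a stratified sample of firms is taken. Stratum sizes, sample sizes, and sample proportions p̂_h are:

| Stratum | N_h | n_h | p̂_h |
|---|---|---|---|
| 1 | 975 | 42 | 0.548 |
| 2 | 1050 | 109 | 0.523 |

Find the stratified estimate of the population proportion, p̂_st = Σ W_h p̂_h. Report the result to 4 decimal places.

p̂_st ≈ 0.5350

N = 2025; stratum weights W_h = N_h/N.
p̂_st = Σ W_h p̂_h = (975·0.548 + 1050·0.523)/2025 = 0.53504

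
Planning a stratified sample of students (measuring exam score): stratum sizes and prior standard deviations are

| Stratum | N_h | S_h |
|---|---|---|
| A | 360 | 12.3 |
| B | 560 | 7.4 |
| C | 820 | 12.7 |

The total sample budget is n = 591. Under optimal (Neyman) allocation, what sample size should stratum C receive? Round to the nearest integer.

Neyman allocation: n_h = n · N_h S_h / Σ N_i S_i, with n = 591.
  stratum A: N_h·S_h = 360·12.3 = 4428.00
  stratum B: N_h·S_h = 560·7.4 = 4144.00
  stratum C: N_h·S_h = 820·12.7 = 10414.00
Σ N_h S_h = 18986.00
n for stratum C = 591·10414.00/18986.00 = 324.169 → 324

324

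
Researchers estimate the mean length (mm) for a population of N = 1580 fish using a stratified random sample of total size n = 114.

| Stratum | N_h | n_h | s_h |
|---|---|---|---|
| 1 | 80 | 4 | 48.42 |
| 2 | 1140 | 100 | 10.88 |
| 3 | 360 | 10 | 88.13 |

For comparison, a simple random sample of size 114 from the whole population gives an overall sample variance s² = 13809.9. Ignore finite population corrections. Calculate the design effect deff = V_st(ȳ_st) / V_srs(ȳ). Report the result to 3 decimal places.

deff ≈ 0.350

V̂(ȳ_st) = Σ W_h² s_h²/n_h, with W_h = N_h/N and N = 1580:
  stratum 1: (80/1580)²·48.42²/4 = 1.50264
  stratum 2: (1140/1580)²·10.88²/100 = 0.616245
  stratum 3: (360/1580)²·88.13²/10 = 40.3217
V_st = 42.4405
V_srs = s²/n = 13809.9/114 = 121.139
deff = V_st / V_srs = 42.4405/121.139 = 0.3503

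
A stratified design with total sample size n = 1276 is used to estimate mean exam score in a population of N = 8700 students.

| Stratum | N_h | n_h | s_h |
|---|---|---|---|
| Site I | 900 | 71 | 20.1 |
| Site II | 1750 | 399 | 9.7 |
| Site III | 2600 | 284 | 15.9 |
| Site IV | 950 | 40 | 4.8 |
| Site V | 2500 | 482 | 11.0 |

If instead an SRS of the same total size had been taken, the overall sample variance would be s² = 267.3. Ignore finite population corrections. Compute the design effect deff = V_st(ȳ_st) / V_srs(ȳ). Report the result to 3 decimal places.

V̂(ȳ_st) = Σ W_h² s_h²/n_h, with W_h = N_h/N and N = 8700:
  stratum Site I: (900/8700)²·20.1²/71 = 0.0608948
  stratum Site II: (1750/8700)²·9.7²/399 = 0.00954131
  stratum Site III: (2600/8700)²·15.9²/284 = 0.0795031
  stratum Site IV: (950/8700)²·4.8²/40 = 0.00686801
  stratum Site V: (2500/8700)²·11.0²/482 = 0.0207291
V_st = 0.177536
V_srs = s²/n = 267.3/1276 = 0.209483
deff = V_st / V_srs = 0.177536/0.209483 = 0.8475

deff ≈ 0.847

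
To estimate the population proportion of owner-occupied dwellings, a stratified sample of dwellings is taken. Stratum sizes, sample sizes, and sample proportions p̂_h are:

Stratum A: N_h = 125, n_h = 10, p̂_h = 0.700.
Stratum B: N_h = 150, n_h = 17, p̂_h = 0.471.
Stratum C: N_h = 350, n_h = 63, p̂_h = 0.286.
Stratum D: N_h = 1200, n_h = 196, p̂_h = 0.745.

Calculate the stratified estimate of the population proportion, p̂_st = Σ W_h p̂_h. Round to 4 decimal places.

p̂_st ≈ 0.6314

N = 1825; stratum weights W_h = N_h/N.
p̂_st = Σ W_h p̂_h = (125·0.700 + 150·0.471 + 350·0.286 + 1200·0.745)/1825 = 0.63137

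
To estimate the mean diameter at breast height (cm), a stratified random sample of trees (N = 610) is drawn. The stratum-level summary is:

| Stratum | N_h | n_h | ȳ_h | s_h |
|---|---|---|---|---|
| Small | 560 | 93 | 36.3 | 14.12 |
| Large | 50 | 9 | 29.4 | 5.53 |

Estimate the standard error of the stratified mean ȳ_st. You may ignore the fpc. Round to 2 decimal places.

V̂(ȳ_st) = Σ W_h² s_h²/n_h, with W_h = N_h/N and N = 610:
  stratum Small: (560/610)²·14.12²/93 = 1.80677
  stratum Large: (50/610)²·5.53²/9 = 0.0228291
V̂(ȳ_st) = 1.8296
SE(ȳ_st) = √1.8296 = 1.35263

SE(ȳ_st) ≈ 1.35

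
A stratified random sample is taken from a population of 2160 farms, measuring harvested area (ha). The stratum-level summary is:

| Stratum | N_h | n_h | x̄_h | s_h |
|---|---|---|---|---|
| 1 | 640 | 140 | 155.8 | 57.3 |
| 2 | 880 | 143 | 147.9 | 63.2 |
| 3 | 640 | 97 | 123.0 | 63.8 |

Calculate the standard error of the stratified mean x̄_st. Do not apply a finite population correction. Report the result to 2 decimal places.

SE(x̄_st) ≈ 3.22

V̂(x̄_st) = Σ W_h² s_h²/n_h, with W_h = N_h/N and N = 2160:
  stratum 1: (640/2160)²·57.3²/140 = 2.05889
  stratum 2: (880/2160)²·63.2²/143 = 4.63613
  stratum 3: (640/2160)²·63.8²/97 = 3.68402
V̂(x̄_st) = 10.379
SE(x̄_st) = √10.379 = 3.22165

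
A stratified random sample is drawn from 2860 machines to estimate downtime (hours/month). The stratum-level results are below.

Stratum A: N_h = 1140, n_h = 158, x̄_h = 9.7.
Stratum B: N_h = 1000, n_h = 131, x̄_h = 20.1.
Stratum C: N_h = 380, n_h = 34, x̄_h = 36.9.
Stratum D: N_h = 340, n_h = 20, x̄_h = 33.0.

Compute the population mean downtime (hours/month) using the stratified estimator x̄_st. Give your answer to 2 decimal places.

x̄_st ≈ 19.72

N = Σ N_h = 2860. Stratum weights W_h = N_h/N.
x̄_st = (1140·9.7 + 1000·20.1 + 380·36.9 + 340·33.0) / 2860 = 19.7203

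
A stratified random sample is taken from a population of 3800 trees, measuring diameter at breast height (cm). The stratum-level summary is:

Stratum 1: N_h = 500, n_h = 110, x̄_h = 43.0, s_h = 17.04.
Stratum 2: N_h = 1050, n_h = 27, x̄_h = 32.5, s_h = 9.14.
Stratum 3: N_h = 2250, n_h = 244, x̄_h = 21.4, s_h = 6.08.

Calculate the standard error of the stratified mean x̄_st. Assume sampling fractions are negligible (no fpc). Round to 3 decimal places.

V̂(x̄_st) = Σ W_h² s_h²/n_h, with W_h = N_h/N and N = 3800:
  stratum 1: (500/3800)²·17.04²/110 = 0.0457003
  stratum 2: (1050/3800)²·9.14²/27 = 0.236233
  stratum 3: (2250/3800)²·6.08²/244 = 0.0531148
V̂(x̄_st) = 0.335048
SE(x̄_st) = √0.335048 = 0.578833

SE(x̄_st) ≈ 0.579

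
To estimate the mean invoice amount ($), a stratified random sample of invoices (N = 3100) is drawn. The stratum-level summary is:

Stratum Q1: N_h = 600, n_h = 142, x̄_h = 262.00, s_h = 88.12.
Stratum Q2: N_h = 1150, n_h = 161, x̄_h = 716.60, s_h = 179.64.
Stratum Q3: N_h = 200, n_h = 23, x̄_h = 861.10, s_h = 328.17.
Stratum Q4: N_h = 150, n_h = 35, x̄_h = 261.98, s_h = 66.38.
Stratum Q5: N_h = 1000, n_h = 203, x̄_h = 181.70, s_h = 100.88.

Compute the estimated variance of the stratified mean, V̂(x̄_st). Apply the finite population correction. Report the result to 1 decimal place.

V̂(x̄_st) ≈ 46.9

V̂(x̄_st) = Σ W_h² (1 − n_h/N_h) s_h²/n_h, with W_h = N_h/N and N = 3100:
  stratum Q1: (600/3100)²·(1 − 142/600)·88.12²/142 = 1.5637
  stratum Q2: (1150/3100)²·(1 − 161/1150)·179.64²/161 = 23.722
  stratum Q3: (200/3100)²·(1 − 23/200)·328.17²/23 = 17.2484
  stratum Q4: (150/3100)²·(1 − 35/150)·66.38²/35 = 0.225981
  stratum Q5: (1000/3100)²·(1 − 203/1000)·100.88²/203 = 4.15766
V̂(x̄_st) = 46.9178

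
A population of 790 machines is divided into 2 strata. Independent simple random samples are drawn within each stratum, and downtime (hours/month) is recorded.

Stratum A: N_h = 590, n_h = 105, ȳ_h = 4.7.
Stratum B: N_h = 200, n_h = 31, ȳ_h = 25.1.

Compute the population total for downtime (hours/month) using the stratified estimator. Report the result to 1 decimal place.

τ̂_st = Σ N_h ȳ_h = 590·4.7 + 200·25.1 = 7793.0

τ̂_st ≈ 7793.0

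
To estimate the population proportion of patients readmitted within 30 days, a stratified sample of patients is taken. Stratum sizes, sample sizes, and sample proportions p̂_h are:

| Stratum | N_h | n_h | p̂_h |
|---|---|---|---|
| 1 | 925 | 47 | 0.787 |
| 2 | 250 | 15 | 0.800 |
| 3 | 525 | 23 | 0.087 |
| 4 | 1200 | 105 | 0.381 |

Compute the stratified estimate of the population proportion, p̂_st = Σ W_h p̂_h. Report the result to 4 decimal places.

N = 2900; stratum weights W_h = N_h/N.
p̂_st = Σ W_h p̂_h = (925·0.787 + 250·0.800 + 525·0.087 + 1200·0.381)/2900 = 0.49340

p̂_st ≈ 0.4934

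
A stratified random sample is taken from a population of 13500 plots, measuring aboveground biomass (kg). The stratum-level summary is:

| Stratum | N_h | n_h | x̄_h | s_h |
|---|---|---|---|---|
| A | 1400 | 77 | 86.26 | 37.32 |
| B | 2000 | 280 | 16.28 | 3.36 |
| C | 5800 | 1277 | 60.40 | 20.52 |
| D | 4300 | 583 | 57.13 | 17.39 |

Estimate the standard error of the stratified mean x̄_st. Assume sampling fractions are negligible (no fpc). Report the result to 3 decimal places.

SE(x̄_st) ≈ 0.556

V̂(x̄_st) = Σ W_h² s_h²/n_h, with W_h = N_h/N and N = 13500:
  stratum A: (1400/13500)²·37.32²/77 = 0.194528
  stratum B: (2000/13500)²·3.36²/280 = 0.000884938
  stratum C: (5800/13500)²·20.52²/1277 = 0.0608628
  stratum D: (4300/13500)²·17.39²/583 = 0.052626
V̂(x̄_st) = 0.308901
SE(x̄_st) = √0.308901 = 0.555789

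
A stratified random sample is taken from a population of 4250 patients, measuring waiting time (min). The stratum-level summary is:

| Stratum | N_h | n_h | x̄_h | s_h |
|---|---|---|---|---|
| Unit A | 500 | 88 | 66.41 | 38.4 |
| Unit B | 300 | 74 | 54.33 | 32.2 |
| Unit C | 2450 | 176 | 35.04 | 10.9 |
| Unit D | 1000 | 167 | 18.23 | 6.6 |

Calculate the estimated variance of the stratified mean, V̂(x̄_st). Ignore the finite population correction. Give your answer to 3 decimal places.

V̂(x̄_st) ≈ 0.541

V̂(x̄_st) = Σ W_h² s_h²/n_h, with W_h = N_h/N and N = 4250:
  stratum Unit A: (500/4250)²·38.4²/88 = 0.231922
  stratum Unit B: (300/4250)²·32.2²/74 = 0.0698143
  stratum Unit C: (2450/4250)²·10.9²/176 = 0.224334
  stratum Unit D: (1000/4250)²·6.6²/167 = 0.0144409
V̂(x̄_st) = 0.540511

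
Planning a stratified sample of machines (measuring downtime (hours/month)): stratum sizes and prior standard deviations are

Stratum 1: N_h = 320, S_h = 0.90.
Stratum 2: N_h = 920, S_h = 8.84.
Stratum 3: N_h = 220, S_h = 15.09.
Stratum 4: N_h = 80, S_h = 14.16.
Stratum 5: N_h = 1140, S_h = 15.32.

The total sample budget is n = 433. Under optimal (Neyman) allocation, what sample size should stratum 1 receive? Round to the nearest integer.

Neyman allocation: n_h = n · N_h S_h / Σ N_i S_i, with n = 433.
  stratum 1: N_h·S_h = 320·0.90 = 288.00
  stratum 2: N_h·S_h = 920·8.84 = 8132.80
  stratum 3: N_h·S_h = 220·15.09 = 3319.80
  stratum 4: N_h·S_h = 80·14.16 = 1132.80
  stratum 5: N_h·S_h = 1140·15.32 = 17464.80
Σ N_h S_h = 30338.20
n for stratum 1 = 433·288.00/30338.20 = 4.110 → 4

4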